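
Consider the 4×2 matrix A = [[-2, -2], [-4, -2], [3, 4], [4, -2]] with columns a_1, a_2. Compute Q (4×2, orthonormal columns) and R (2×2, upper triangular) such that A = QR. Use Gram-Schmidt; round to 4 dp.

Q = [[-0.2981, -0.2729], [-0.5963, -0.1223], [0.4472, 0.6210], [0.5963, -0.7245]], R = [[6.7082, 2.3851], [0.0000, 4.7235]]

a_1 = (-2, -4, 3, 4); ‖a_1‖ = 6.7082, so q_1 = (-0.2981, -0.5963, 0.4472, 0.5963).
q_1·a_2 = (-0.2981)·(-2) + (-0.5963)·(-2) + 0.4472·4 + 0.5963·(-2) = 2.3851.
u_2 = a_2 − 2.3851·q_1 = (-1.2889, -0.5778, 2.9333, -3.4222).
‖u_2‖ = 4.7235, so q_2 = (-0.2729, -0.1223, 0.6210, -0.7245).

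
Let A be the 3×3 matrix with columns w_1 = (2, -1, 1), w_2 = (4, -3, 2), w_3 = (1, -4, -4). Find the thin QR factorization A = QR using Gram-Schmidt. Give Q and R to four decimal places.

w_1 = (2, -1, 1); ‖w_1‖ = 2.4495, so q_1 = (0.8165, -0.4082, 0.4082).
q_1·w_2 = 0.8165·4 + (-0.4082)·(-3) + 0.4082·2 = 5.3072.
u_2 = w_2 − 5.3072·q_1 = (-0.3333, -0.8333, -0.1667).
‖u_2‖ = 0.9129, so q_2 = (-0.3651, -0.9129, -0.1826).
q_1·w_3 = 0.8165·1 + (-0.4082)·(-4) + 0.4082·(-4) = 0.8165; q_2·w_3 = (-0.3651)·1 + (-0.9129)·(-4) + (-0.1826)·(-4) = 4.0166.
u_3 = w_3 − 0.8165·q_1 − 4.0166·q_2 = (1.8000, 0.0000, -3.6000).
‖u_3‖ = 4.0249, so q_3 = (0.4472, 0.0000, -0.8944).

Q = [[0.8165, -0.3651, 0.4472], [-0.4082, -0.9129, 0.0000], [0.4082, -0.1826, -0.8944]], R = [[2.4495, 5.3072, 0.8165], [0.0000, 0.9129, 4.0166], [0.0000, 0.0000, 4.0249]]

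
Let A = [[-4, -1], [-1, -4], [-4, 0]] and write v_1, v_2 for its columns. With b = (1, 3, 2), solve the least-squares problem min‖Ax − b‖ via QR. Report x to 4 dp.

v_1 = (-4, -1, -4); ‖v_1‖ = 5.7446, so e_1 = (-0.6963, -0.1741, -0.6963).
e_1·v_2 = (-0.6963)·(-1) + (-0.1741)·(-4) + (-0.6963)·0 = 1.3926.
u_2 = v_2 − 1.3926·e_1 = (-0.0303, -3.7576, 0.9697).
‖u_2‖ = 3.8808, so e_2 = (-0.0078, -0.9682, 0.2499).
Qᵀb = (-2.6112, -2.4128).
Back-substitute: x_2 = -2.4128/3.8808 = -0.6217.
x_1 = (-2.6112 − 1.3926·(-0.6217))/5.7446 = -0.3038.

x = (-0.3038, -0.6217)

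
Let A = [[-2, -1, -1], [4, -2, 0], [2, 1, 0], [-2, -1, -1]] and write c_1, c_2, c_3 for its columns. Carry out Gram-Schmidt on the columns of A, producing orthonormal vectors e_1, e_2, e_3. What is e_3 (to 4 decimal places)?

e_3 = (-0.4082, 0.0000, -0.8165, -0.4082)

c_1 = (-2, 4, 2, -2); ‖c_1‖ = 5.2915, so e_1 = (-0.3780, 0.7559, 0.3780, -0.3780).
e_1·c_2 = (-0.3780)·(-1) + 0.7559·(-2) + 0.3780·1 + (-0.3780)·(-1) = -0.3780.
u_2 = c_2 + 0.3780·e_1 = (-1.1429, -1.7143, 1.1429, -1.1429).
‖u_2‖ = 2.6186, so e_2 = (-0.4364, -0.6547, 0.4364, -0.4364).
e_1·c_3 = (-0.3780)·(-1) + 0.7559·0 + 0.3780·0 + (-0.3780)·(-1) = 0.7559; e_2·c_3 = (-0.4364)·(-1) + (-0.6547)·0 + 0.4364·0 + (-0.4364)·(-1) = 0.8729.
u_3 = c_3 − 0.7559·e_1 − 0.8729·e_2 = (-0.3333, 0.0000, -0.6667, -0.3333).
‖u_3‖ = 0.8165, so e_3 = (-0.4082, 0.0000, -0.8165, -0.4082).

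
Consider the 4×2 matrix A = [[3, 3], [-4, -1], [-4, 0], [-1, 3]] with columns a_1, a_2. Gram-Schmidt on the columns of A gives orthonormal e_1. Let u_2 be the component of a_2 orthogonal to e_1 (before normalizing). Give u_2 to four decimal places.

u_2 = (2.2857, -0.0476, 0.9524, 3.2381)

a_1 = (3, -4, -4, -1); ‖a_1‖ = 6.4807, so e_1 = (0.4629, -0.6172, -0.6172, -0.1543).
e_1·a_2 = 0.4629·3 + (-0.6172)·(-1) + (-0.6172)·0 + (-0.1543)·3 = 1.5430.
u_2 = a_2 − 1.5430·e_1 = (2.2857, -0.0476, 0.9524, 3.2381).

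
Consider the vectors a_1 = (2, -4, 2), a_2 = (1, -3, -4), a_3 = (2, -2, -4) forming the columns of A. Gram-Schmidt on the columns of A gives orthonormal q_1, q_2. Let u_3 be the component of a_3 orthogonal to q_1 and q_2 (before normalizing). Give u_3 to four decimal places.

u_3 = (1.1973, 0.5442, -0.1088)

a_1 = (2, -4, 2); ‖a_1‖ = 4.8990, so q_1 = (0.4082, -0.8165, 0.4082).
q_1·a_2 = 0.4082·1 + (-0.8165)·(-3) + 0.4082·(-4) = 1.2247.
u_2 = a_2 − 1.2247·q_1 = (0.5000, -2.0000, -4.5000).
‖u_2‖ = 4.9497, so q_2 = (0.1010, -0.4041, -0.9091).
q_1·a_3 = 0.4082·2 + (-0.8165)·(-2) + 0.4082·(-4) = 0.8165; q_2·a_3 = 0.1010·2 + (-0.4041)·(-2) + (-0.9091)·(-4) = 4.6467.
u_3 = a_3 − 0.8165·q_1 − 4.6467·q_2 = (1.1973, 0.5442, -0.1088).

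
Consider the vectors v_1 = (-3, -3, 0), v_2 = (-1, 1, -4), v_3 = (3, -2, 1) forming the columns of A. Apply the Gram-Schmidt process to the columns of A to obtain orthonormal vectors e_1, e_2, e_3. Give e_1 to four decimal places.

e_1 = (-0.7071, -0.7071, 0.0000)

e_1 = v_1/‖v_1‖ = (-3, -3, 0)/4.2426 = (-0.7071, -0.7071, 0.0000).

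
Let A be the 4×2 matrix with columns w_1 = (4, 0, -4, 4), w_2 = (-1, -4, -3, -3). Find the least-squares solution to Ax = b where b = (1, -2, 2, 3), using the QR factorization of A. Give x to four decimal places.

w_1 = (4, 0, -4, 4); ‖w_1‖ = 6.9282, so e_1 = (0.5774, 0.0000, -0.5774, 0.5774).
e_1·w_2 = 0.5774·(-1) + 0.0000·(-4) + (-0.5774)·(-3) + 0.5774·(-3) = -0.5774.
u_2 = w_2 + 0.5774·e_1 = (-0.6667, -4.0000, -3.3333, -2.6667).
‖u_2‖ = 5.8878, so e_2 = (-0.1132, -0.6794, -0.5661, -0.4529).
Qᵀb = (1.1547, -1.2455).
Back-substitute: x_2 = -1.2455/5.8878 = -0.2115.
x_1 = (1.1547 + 0.5774·(-0.2115))/6.9282 = 0.1490.

x = (0.1490, -0.2115)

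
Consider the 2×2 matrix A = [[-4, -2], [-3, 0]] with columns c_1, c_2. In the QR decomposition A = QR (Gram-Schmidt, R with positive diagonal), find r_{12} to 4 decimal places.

c_1 = (-4, -3); ‖c_1‖ = 5.0000, so q_1 = (-0.8000, -0.6000).
r_{12} = q_1·c_2 = 1.6000.

r_{12} = 1.6000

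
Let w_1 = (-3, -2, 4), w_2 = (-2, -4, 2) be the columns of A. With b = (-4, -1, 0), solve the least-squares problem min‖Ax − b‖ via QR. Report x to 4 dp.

x = (0.3396, 0.1887)

e_1 = w_1/‖w_1‖ = (-3, -2, 4)/5.3852 = (-0.5571, -0.3714, 0.7428).
r_{12} = e_1·w_2 = 4.0853.
u_2 = w_2 − 4.0853·e_1 = (0.2759, -2.4828, -1.0345).
‖u_2‖ = 2.7038, so e_2 = (0.1020, -0.9183, -0.3826).
Qᵀb = (2.5997, 0.5101).
Back-substitute: x_2 = 0.5101/2.7038 = 0.1887.
x_1 = (2.5997 − 4.0853·0.1887)/5.3852 = 0.3396.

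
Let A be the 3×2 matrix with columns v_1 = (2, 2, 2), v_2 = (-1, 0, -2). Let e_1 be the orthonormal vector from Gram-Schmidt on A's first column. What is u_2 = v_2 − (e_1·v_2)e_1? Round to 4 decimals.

u_2 = (0.0000, 1.0000, -1.0000)

v_1 = (2, 2, 2); ‖v_1‖ = 3.4641, so e_1 = (0.5774, 0.5774, 0.5774).
e_1·v_2 = 0.5774·(-1) + 0.5774·0 + 0.5774·(-2) = -1.7321.
u_2 = v_2 + 1.7321·e_1 = (0.0000, 1.0000, -1.0000).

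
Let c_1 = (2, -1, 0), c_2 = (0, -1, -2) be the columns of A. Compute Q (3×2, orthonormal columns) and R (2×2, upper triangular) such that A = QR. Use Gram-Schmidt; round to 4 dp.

c_1 = (2, -1, 0); ‖c_1‖ = 2.2361, so q_1 = (0.8944, -0.4472, 0.0000).
q_1·c_2 = 0.8944·0 + (-0.4472)·(-1) + 0.0000·(-2) = 0.4472.
u_2 = c_2 − 0.4472·q_1 = (-0.4000, -0.8000, -2.0000).
‖u_2‖ = 2.1909, so q_2 = (-0.1826, -0.3651, -0.9129).

Q = [[0.8944, -0.1826], [-0.4472, -0.3651], [0.0000, -0.9129]], R = [[2.2361, 0.4472], [0.0000, 2.1909]]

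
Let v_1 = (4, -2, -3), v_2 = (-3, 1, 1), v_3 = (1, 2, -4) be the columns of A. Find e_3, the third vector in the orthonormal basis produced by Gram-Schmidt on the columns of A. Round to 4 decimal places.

e_3 = (0.1826, 0.9129, -0.3651)

v_1 = (4, -2, -3); ‖v_1‖ = 5.3852, so e_1 = (0.7428, -0.3714, -0.5571).
e_1·v_2 = 0.7428·(-3) + (-0.3714)·1 + (-0.5571)·1 = -3.1568.
u_2 = v_2 + 3.1568·e_1 = (-0.6552, -0.1724, -0.7586).
‖u_2‖ = 1.0171, so e_2 = (-0.6442, -0.1695, -0.7459).
e_1·v_3 = 0.7428·1 + (-0.3714)·2 + (-0.5571)·(-4) = 2.2283; e_2·v_3 = (-0.6442)·1 + (-0.1695)·2 + (-0.7459)·(-4) = 2.0003.
u_3 = v_3 − 2.2283·e_1 − 2.0003·e_2 = (0.6333, 3.1667, -1.2667).
‖u_3‖ = 3.4689, so e_3 = (0.1826, 0.9129, -0.3651).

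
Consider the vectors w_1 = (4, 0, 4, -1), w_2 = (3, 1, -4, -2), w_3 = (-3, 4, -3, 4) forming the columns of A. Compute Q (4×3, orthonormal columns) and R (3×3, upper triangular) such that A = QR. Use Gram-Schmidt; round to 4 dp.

q_1 = w_1/‖w_1‖ = (4, 0, 4, -1)/5.7446 = (0.6963, 0.0000, 0.6963, -0.1741).
r_{12} = q_1·w_2 = -0.3482.
u_2 = w_2 + 0.3482·q_1 = (3.2424, 1.0000, -3.7576, -2.0606).
‖u_2‖ = 5.4661, so q_2 = (0.5932, 0.1829, -0.6874, -0.3770).
r_{13} = q_1·w_3 = -4.8742; r_{23} = q_2·w_3 = -0.4934.
u_3 = w_3 + 4.8742·q_1 + 0.4934·q_2 = (0.6866, 4.0903, 0.0548, 2.9655).
‖u_3‖ = 5.0989, so q_3 = (0.1347, 0.8022, 0.0107, 0.5816).

Q = [[0.6963, 0.5932, 0.1347], [0.0000, 0.1829, 0.8022], [0.6963, -0.6874, 0.0107], [-0.1741, -0.3770, 0.5816]], R = [[5.7446, -0.3482, -4.8742], [0.0000, 5.4661, -0.4934], [0.0000, 0.0000, 5.0989]]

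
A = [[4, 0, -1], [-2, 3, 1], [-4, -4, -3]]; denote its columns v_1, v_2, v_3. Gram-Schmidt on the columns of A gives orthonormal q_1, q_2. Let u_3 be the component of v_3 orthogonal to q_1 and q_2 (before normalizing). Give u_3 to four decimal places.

q_1 = v_1/‖v_1‖ = (4, -2, -4)/6.0000 = (0.6667, -0.3333, -0.6667).
r_{12} = q_1·v_2 = 1.6667.
u_2 = v_2 − 1.6667·q_1 = (-1.1111, 3.5556, -2.8889).
‖u_2‖ = 4.7140, so q_2 = (-0.2357, 0.7542, -0.6128).
r_{13} = q_1·v_3 = 1.0000; r_{23} = q_2·v_3 = 2.8284.
u_3 = v_3 − 1.0000·q_1 − 2.8284·q_2 = (-1.0000, -0.8000, -0.6000).

u_3 = (-1.0000, -0.8000, -0.6000)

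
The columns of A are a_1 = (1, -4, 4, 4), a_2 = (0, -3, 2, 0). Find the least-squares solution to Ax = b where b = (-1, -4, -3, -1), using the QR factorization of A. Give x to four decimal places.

a_1 = (1, -4, 4, 4); ‖a_1‖ = 7.0000, so e_1 = (0.1429, -0.5714, 0.5714, 0.5714).
e_1·a_2 = 0.1429·0 + (-0.5714)·(-3) + 0.5714·2 + 0.5714·0 = 2.8571.
u_2 = a_2 − 2.8571·e_1 = (-0.4082, -1.3673, 0.3673, -1.6327).
‖u_2‖ = 2.1993, so e_2 = (-0.1856, -0.6217, 0.1670, -0.7424).
Qᵀb = (-0.1429, 2.9138).
Back-substitute: x_2 = 2.9138/2.1993 = 1.3249.
x_1 = (-0.1429 − 2.8571·1.3249)/7.0000 = -0.5612.

x = (-0.5612, 1.3249)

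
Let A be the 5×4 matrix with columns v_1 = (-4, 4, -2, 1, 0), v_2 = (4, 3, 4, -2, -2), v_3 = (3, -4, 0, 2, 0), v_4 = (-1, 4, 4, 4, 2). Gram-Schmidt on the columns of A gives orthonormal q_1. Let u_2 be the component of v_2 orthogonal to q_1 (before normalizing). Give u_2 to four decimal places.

q_1 = v_1/‖v_1‖ = (-4, 4, -2, 1, 0)/6.0828 = (-0.6576, 0.6576, -0.3288, 0.1644, 0.0000).
r_{12} = q_1·v_2 = -2.3016.
u_2 = v_2 + 2.3016·q_1 = (2.4865, 4.5135, 3.2432, -1.6216, -2.0000).

u_2 = (2.4865, 4.5135, 3.2432, -1.6216, -2.0000)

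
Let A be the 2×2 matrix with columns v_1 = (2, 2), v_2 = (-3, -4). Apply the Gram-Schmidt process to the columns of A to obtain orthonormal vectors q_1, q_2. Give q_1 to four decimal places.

q_1 = (0.7071, 0.7071)

q_1 = v_1/‖v_1‖ = (2, 2)/2.8284 = (0.7071, 0.7071).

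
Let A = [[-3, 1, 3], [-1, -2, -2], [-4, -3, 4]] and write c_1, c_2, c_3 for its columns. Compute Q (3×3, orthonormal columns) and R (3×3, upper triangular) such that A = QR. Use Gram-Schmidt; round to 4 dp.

c_1 = (-3, -1, -4); ‖c_1‖ = 5.0990, so e_1 = (-0.5883, -0.1961, -0.7845).
e_1·c_2 = (-0.5883)·1 + (-0.1961)·(-2) + (-0.7845)·(-3) = 2.1573.
u_2 = c_2 − 2.1573·e_1 = (2.2692, -1.5769, -1.3077).
‖u_2‖ = 3.0571, so e_2 = (0.7423, -0.5158, -0.4277).
e_1·c_3 = (-0.5883)·3 + (-0.1961)·(-2) + (-0.7845)·4 = -4.5107; e_2·c_3 = 0.7423·3 + (-0.5158)·(-2) + (-0.4277)·4 = 1.5474.
u_3 = c_3 + 4.5107·e_1 − 1.5474·e_2 = (-0.8025, -2.0864, 1.1235).
‖u_3‖ = 2.5019, so e_3 = (-0.3208, -0.8340, 0.4491).

Q = [[-0.5883, 0.7423, -0.3208], [-0.1961, -0.5158, -0.8340], [-0.7845, -0.4277, 0.4491]], R = [[5.0990, 2.1573, -4.5107], [0.0000, 3.0571, 1.5474], [0.0000, 0.0000, 2.5019]]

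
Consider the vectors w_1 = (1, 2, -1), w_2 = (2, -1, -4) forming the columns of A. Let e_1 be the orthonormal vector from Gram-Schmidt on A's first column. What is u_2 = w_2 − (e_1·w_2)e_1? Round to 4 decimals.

e_1 = w_1/‖w_1‖ = (1, 2, -1)/2.4495 = (0.4082, 0.8165, -0.4082).
r_{12} = e_1·w_2 = 1.6330.
u_2 = w_2 − 1.6330·e_1 = (1.3333, -2.3333, -3.3333).

u_2 = (1.3333, -2.3333, -3.3333)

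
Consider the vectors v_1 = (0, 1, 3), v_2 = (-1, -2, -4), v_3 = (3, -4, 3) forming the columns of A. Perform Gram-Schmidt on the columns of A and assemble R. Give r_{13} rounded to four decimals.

r_{13} = 1.5811

q_1 = v_1/‖v_1‖ = (0, 1, 3)/3.1623 = (0.0000, 0.3162, 0.9487).
r_{13} = q_1·v_3 = 1.5811.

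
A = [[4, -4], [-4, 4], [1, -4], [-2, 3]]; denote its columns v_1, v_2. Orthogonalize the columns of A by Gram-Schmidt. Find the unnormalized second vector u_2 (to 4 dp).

u_2 = (0.5405, -0.5405, -2.8649, 0.7297)

q_1 = v_1/‖v_1‖ = (4, -4, 1, -2)/6.0828 = (0.6576, -0.6576, 0.1644, -0.3288).
r_{12} = q_1·v_2 = -6.9048.
u_2 = v_2 + 6.9048·q_1 = (0.5405, -0.5405, -2.8649, 0.7297).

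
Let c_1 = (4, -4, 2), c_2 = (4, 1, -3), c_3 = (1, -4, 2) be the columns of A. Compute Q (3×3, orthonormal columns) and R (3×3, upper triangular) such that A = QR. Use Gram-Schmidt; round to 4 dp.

Q = [[0.6667, 0.6667, -0.3333], [-0.6667, 0.3333, -0.6667], [0.3333, -0.6667, -0.6667]], R = [[6.0000, 1.0000, 4.0000], [0.0000, 5.0000, -2.0000], [0.0000, 0.0000, 1.0000]]

c_1 = (4, -4, 2); ‖c_1‖ = 6.0000, so q_1 = (0.6667, -0.6667, 0.3333).
q_1·c_2 = 0.6667·4 + (-0.6667)·1 + 0.3333·(-3) = 1.0000.
u_2 = c_2 − 1.0000·q_1 = (3.3333, 1.6667, -3.3333).
‖u_2‖ = 5.0000, so q_2 = (0.6667, 0.3333, -0.6667).
q_1·c_3 = 0.6667·1 + (-0.6667)·(-4) + 0.3333·2 = 4.0000; q_2·c_3 = 0.6667·1 + 0.3333·(-4) + (-0.6667)·2 = -2.0000.
u_3 = c_3 − 4.0000·q_1 + 2.0000·q_2 = (-0.3333, -0.6667, -0.6667).
‖u_3‖ = 1.0000, so q_3 = (-0.3333, -0.6667, -0.6667).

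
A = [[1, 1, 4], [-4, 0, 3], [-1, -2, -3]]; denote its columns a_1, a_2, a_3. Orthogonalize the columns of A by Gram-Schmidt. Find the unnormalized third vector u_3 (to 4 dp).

q_1 = a_1/‖a_1‖ = (1, -4, -1)/4.2426 = (0.2357, -0.9428, -0.2357).
r_{12} = q_1·a_2 = 0.7071.
u_2 = a_2 − 0.7071·q_1 = (0.8333, 0.6667, -1.8333).
‖u_2‖ = 2.1213, so q_2 = (0.3928, 0.3143, -0.8642).
r_{13} = q_1·a_3 = -1.1785; r_{23} = q_2·a_3 = 5.1069.
u_3 = a_3 + 1.1785·q_1 − 5.1069·q_2 = (2.2716, 0.2840, 1.1358).

u_3 = (2.2716, 0.2840, 1.1358)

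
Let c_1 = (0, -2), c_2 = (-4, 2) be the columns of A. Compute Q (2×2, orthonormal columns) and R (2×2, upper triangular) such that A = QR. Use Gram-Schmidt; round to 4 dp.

c_1 = (0, -2); ‖c_1‖ = 2.0000, so e_1 = (0.0000, -1.0000).
e_1·c_2 = 0.0000·(-4) + (-1.0000)·2 = -2.0000.
u_2 = c_2 + 2.0000·e_1 = (-4.0000, 0.0000).
‖u_2‖ = 4.0000, so e_2 = (-1.0000, 0.0000).

Q = [[0.0000, -1.0000], [-1.0000, 0.0000]], R = [[2.0000, -2.0000], [0.0000, 4.0000]]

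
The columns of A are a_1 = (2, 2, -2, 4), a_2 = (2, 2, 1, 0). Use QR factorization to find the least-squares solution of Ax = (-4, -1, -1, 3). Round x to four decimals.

x = (0.4722, -1.5370)

a_1 = (2, 2, -2, 4); ‖a_1‖ = 5.2915, so e_1 = (0.3780, 0.3780, -0.3780, 0.7559).
e_1·a_2 = 0.3780·2 + 0.3780·2 + (-0.3780)·1 + 0.7559·0 = 1.1339.
u_2 = a_2 − 1.1339·e_1 = (1.5714, 1.5714, 1.4286, -0.8571).
‖u_2‖ = 2.7775, so e_2 = (0.5658, 0.5658, 0.5143, -0.3086).
Qᵀb = (0.7559, -4.2691).
Back-substitute: x_2 = -4.2691/2.7775 = -1.5370.
x_1 = (0.7559 − 1.1339·(-1.5370))/5.2915 = 0.4722.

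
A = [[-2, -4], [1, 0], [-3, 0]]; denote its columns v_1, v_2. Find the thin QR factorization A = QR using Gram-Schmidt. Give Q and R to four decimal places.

Q = [[-0.5345, -0.8452], [0.2673, -0.1690], [-0.8018, 0.5071]], R = [[3.7417, 2.1381], [0.0000, 3.3806]]

v_1 = (-2, 1, -3); ‖v_1‖ = 3.7417, so e_1 = (-0.5345, 0.2673, -0.8018).
e_1·v_2 = (-0.5345)·(-4) + 0.2673·0 + (-0.8018)·0 = 2.1381.
u_2 = v_2 − 2.1381·e_1 = (-2.8571, -0.5714, 1.7143).
‖u_2‖ = 3.3806, so e_2 = (-0.8452, -0.1690, 0.5071).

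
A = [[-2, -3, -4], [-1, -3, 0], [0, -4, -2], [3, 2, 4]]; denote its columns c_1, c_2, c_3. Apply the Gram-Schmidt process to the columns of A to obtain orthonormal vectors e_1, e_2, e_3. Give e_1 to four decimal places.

e_1 = c_1/‖c_1‖ = (-2, -1, 0, 3)/3.7417 = (-0.5345, -0.2673, 0.0000, 0.8018).

e_1 = (-0.5345, -0.2673, 0.0000, 0.8018)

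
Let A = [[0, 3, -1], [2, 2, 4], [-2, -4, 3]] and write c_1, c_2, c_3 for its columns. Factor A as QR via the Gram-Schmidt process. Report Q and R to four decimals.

Q = [[0.0000, 0.9045, 0.4264], [0.7071, -0.3015, 0.6396], [-0.7071, -0.3015, 0.6396]], R = [[2.8284, 4.2426, 0.7071], [0.0000, 3.3166, -3.0151], [0.0000, 0.0000, 4.0508]]

c_1 = (0, 2, -2); ‖c_1‖ = 2.8284, so q_1 = (0.0000, 0.7071, -0.7071).
q_1·c_2 = 0.0000·3 + 0.7071·2 + (-0.7071)·(-4) = 4.2426.
u_2 = c_2 − 4.2426·q_1 = (3.0000, -1.0000, -1.0000).
‖u_2‖ = 3.3166, so q_2 = (0.9045, -0.3015, -0.3015).
q_1·c_3 = 0.0000·(-1) + 0.7071·4 + (-0.7071)·3 = 0.7071; q_2·c_3 = 0.9045·(-1) + (-0.3015)·4 + (-0.3015)·3 = -3.0151.
u_3 = c_3 − 0.7071·q_1 + 3.0151·q_2 = (1.7273, 2.5909, 2.5909).
‖u_3‖ = 4.0508, so q_3 = (0.4264, 0.6396, 0.6396).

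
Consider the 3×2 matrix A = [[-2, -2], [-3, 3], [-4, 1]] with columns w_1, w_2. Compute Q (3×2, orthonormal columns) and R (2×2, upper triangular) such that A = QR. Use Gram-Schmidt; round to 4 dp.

w_1 = (-2, -3, -4); ‖w_1‖ = 5.3852, so e_1 = (-0.3714, -0.5571, -0.7428).
e_1·w_2 = (-0.3714)·(-2) + (-0.5571)·3 + (-0.7428)·1 = -1.6713.
u_2 = w_2 + 1.6713·e_1 = (-2.6207, 2.0690, -0.2414).
‖u_2‖ = 3.3477, so e_2 = (-0.7828, 0.6180, -0.0721).

Q = [[-0.3714, -0.7828], [-0.5571, 0.6180], [-0.7428, -0.0721]], R = [[5.3852, -1.6713], [0.0000, 3.3477]]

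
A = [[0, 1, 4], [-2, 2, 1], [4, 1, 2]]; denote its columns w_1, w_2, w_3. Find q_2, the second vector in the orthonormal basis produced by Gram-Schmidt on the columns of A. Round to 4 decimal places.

q_2 = (0.4082, 0.8165, 0.4082)

w_1 = (0, -2, 4); ‖w_1‖ = 4.4721, so q_1 = (0.0000, -0.4472, 0.8944).
q_1·w_2 = 0.0000·1 + (-0.4472)·2 + 0.8944·1 = 0.0000.
u_2 = w_2 + 0.0000·q_1 = (1.0000, 2.0000, 1.0000).
‖u_2‖ = 2.4495, so q_2 = (0.4082, 0.8165, 0.4082).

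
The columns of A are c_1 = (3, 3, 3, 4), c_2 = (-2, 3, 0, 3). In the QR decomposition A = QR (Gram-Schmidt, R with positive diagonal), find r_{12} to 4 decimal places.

c_1 = (3, 3, 3, 4); ‖c_1‖ = 6.5574, so e_1 = (0.4575, 0.4575, 0.4575, 0.6100).
r_{12} = e_1·c_2 = 2.2875.

r_{12} = 2.2875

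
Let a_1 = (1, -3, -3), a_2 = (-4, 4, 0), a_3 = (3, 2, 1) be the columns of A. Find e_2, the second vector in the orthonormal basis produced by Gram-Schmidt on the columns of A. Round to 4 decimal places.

a_1 = (1, -3, -3); ‖a_1‖ = 4.3589, so e_1 = (0.2294, -0.6882, -0.6882).
e_1·a_2 = 0.2294·(-4) + (-0.6882)·4 + (-0.6882)·0 = -3.6707.
u_2 = a_2 + 3.6707·e_1 = (-3.1579, 1.4737, -2.5263).
‖u_2‖ = 4.3042, so e_2 = (-0.7337, 0.3424, -0.5869).

e_2 = (-0.7337, 0.3424, -0.5869)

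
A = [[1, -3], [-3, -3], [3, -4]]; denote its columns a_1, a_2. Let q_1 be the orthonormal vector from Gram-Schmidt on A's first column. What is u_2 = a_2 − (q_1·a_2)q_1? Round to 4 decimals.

a_1 = (1, -3, 3); ‖a_1‖ = 4.3589, so q_1 = (0.2294, -0.6882, 0.6882).
q_1·a_2 = 0.2294·(-3) + (-0.6882)·(-3) + 0.6882·(-4) = -1.3765.
u_2 = a_2 + 1.3765·q_1 = (-2.6842, -3.9474, -3.0526).

u_2 = (-2.6842, -3.9474, -3.0526)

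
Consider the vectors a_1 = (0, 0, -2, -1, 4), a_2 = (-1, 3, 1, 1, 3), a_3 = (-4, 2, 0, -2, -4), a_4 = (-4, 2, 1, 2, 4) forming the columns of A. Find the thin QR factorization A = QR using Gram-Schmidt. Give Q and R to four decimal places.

Q = [[0.0000, -0.2415, -0.7039, -0.6666], [0.0000, 0.7246, 0.2991, -0.5616], [-0.4364, 0.4485, -0.2810, 0.0885], [-0.2182, 0.3450, -0.5136, 0.4554], [0.8729, 0.3105, -0.2689, 0.1581]], R = [[4.5826, 1.9640, -3.0551, 2.6186], [0.0000, 4.1404, 0.4830, 4.7960], [0.0000, 0.0000, 5.5166, 1.0302], [0.0000, 0.0000, 0.0000, 3.1750]]

a_1 = (0, 0, -2, -1, 4); ‖a_1‖ = 4.5826, so q_1 = (0.0000, 0.0000, -0.4364, -0.2182, 0.8729).
q_1·a_2 = 0.0000·(-1) + 0.0000·3 + (-0.4364)·1 + (-0.2182)·1 + 0.8729·3 = 1.9640.
u_2 = a_2 − 1.9640·q_1 = (-1.0000, 3.0000, 1.8571, 1.4286, 1.2857).
‖u_2‖ = 4.1404, so q_2 = (-0.2415, 0.7246, 0.4485, 0.3450, 0.3105).
q_1·a_3 = 0.0000·(-4) + 0.0000·2 + (-0.4364)·0 + (-0.2182)·(-2) + 0.8729·(-4) = -3.0551; q_2·a_3 = (-0.2415)·(-4) + 0.7246·2 + 0.4485·0 + 0.3450·(-2) + 0.3105·(-4) = 0.4830.
u_3 = a_3 + 3.0551·q_1 − 0.4830·q_2 = (-3.8833, 1.6500, -1.5500, -2.8333, -1.4833).
‖u_3‖ = 5.5166, so q_3 = (-0.7039, 0.2991, -0.2810, -0.5136, -0.2689).
q_1·a_4 = 0.0000·(-4) + 0.0000·2 + (-0.4364)·1 + (-0.2182)·2 + 0.8729·4 = 2.6186; q_2·a_4 = (-0.2415)·(-4) + 0.7246·2 + 0.4485·1 + 0.3450·2 + 0.3105·4 = 4.7960; q_3·a_4 = (-0.7039)·(-4) + 0.2991·2 + (-0.2810)·1 + (-0.5136)·2 + (-0.2689)·4 = 1.0302.
u_4 = a_4 − 2.6186·q_1 − 4.7960·q_2 − 1.0302·q_3 = (-2.1165, -1.7831, 0.2811, 1.4458, 0.5020).
‖u_4‖ = 3.1750, so q_4 = (-0.6666, -0.5616, 0.0885, 0.4554, 0.1581).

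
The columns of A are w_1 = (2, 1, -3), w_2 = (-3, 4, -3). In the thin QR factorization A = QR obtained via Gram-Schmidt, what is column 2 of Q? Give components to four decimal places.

e_1 = w_1/‖w_1‖ = (2, 1, -3)/3.7417 = (0.5345, 0.2673, -0.8018).
r_{12} = e_1·w_2 = 1.8708.
u_2 = w_2 − 1.8708·e_1 = (-4.0000, 3.5000, -1.5000).
‖u_2‖ = 5.5227, so e_2 = (-0.7243, 0.6338, -0.2716).

e_2 = (-0.7243, 0.6338, -0.2716)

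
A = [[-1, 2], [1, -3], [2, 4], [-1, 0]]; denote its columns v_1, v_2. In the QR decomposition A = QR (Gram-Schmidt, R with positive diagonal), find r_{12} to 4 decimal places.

r_{12} = 1.1339

e_1 = v_1/‖v_1‖ = (-1, 1, 2, -1)/2.6458 = (-0.3780, 0.3780, 0.7559, -0.3780).
r_{12} = e_1·v_2 = 1.1339.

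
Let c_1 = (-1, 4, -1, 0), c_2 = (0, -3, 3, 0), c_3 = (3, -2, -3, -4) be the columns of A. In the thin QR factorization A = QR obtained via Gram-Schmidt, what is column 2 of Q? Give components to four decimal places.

e_2 = (-0.3553, 0.1421, 0.9239, 0.0000)

c_1 = (-1, 4, -1, 0); ‖c_1‖ = 4.2426, so e_1 = (-0.2357, 0.9428, -0.2357, 0.0000).
e_1·c_2 = (-0.2357)·0 + 0.9428·(-3) + (-0.2357)·3 + 0.0000·0 = -3.5355.
u_2 = c_2 + 3.5355·e_1 = (-0.8333, 0.3333, 2.1667, 0.0000).
‖u_2‖ = 2.3452, so e_2 = (-0.3553, 0.1421, 0.9239, 0.0000).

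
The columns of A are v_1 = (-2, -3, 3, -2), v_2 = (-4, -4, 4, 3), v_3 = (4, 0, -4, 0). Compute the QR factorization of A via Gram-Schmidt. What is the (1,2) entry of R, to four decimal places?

e_1 = v_1/‖v_1‖ = (-2, -3, 3, -2)/5.0990 = (-0.3922, -0.5883, 0.5883, -0.3922).
r_{12} = e_1·v_2 = 5.0990.

r_{12} = 5.0990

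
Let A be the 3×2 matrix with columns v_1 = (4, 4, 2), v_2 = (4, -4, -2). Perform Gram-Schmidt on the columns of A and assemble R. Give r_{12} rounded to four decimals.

v_1 = (4, 4, 2); ‖v_1‖ = 6.0000, so q_1 = (0.6667, 0.6667, 0.3333).
r_{12} = q_1·v_2 = -0.6667.

r_{12} = -0.6667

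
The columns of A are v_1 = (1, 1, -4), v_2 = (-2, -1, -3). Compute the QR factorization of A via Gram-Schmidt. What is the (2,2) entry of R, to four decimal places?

r_{22} = 3.0822

v_1 = (1, 1, -4); ‖v_1‖ = 4.2426, so q_1 = (0.2357, 0.2357, -0.9428).
q_1·v_2 = 0.2357·(-2) + 0.2357·(-1) + (-0.9428)·(-3) = 2.1213.
u_2 = v_2 − 2.1213·q_1 = (-2.5000, -1.5000, -1.0000).
r_{22} = ‖u_2‖ = 3.0822.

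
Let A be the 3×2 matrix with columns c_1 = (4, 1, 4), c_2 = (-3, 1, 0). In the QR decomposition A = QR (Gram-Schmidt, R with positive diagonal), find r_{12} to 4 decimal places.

r_{12} = -1.9149

c_1 = (4, 1, 4); ‖c_1‖ = 5.7446, so e_1 = (0.6963, 0.1741, 0.6963).
r_{12} = e_1·c_2 = -1.9149.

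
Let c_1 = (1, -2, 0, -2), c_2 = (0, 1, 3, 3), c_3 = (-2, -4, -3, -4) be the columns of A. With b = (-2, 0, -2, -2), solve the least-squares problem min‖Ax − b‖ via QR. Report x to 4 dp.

q_1 = c_1/‖c_1‖ = (1, -2, 0, -2)/3.0000 = (0.3333, -0.6667, 0.0000, -0.6667).
r_{12} = q_1·c_2 = -2.6667.
u_2 = c_2 + 2.6667·q_1 = (0.8889, -0.7778, 3.0000, 1.2222).
‖u_2‖ = 3.4480, so q_2 = (0.2578, -0.2256, 0.8701, 0.3545).
r_{13} = q_1·c_3 = 4.6667; r_{23} = q_2·c_3 = -3.6414.
u_3 = c_3 − 4.6667·q_1 + 3.6414·q_2 = (-2.6168, -1.7103, 0.1682, 0.4019).
‖u_3‖ = 3.1564, so q_3 = (-0.8291, -0.5419, 0.0533, 0.1273).
Qᵀb = (0.6667, -2.9647, 1.2969).
Back-substitute: x_3 = 1.2969/3.1564 = 0.4109.
x_2 = (-2.9647 + 3.6414·0.4109)/3.4480 = -0.4259.
x_1 = (0.6667 + 2.6667·(-0.4259) − 4.6667·0.4109)/3.0000 = -0.7955.

x = (-0.7955, -0.4259, 0.4109)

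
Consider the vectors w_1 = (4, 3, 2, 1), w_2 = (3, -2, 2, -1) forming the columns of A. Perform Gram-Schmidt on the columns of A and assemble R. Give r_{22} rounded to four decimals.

r_{22} = 3.9115

w_1 = (4, 3, 2, 1); ‖w_1‖ = 5.4772, so e_1 = (0.7303, 0.5477, 0.3651, 0.1826).
e_1·w_2 = 0.7303·3 + 0.5477·(-2) + 0.3651·2 + 0.1826·(-1) = 1.6432.
u_2 = w_2 − 1.6432·e_1 = (1.8000, -2.9000, 1.4000, -1.3000).
r_{22} = ‖u_2‖ = 3.9115.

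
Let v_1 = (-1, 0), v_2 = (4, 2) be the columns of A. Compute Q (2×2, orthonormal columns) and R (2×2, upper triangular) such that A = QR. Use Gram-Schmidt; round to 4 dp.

Q = [[-1.0000, 0.0000], [0.0000, 1.0000]], R = [[1.0000, -4.0000], [0.0000, 2.0000]]

q_1 = v_1/‖v_1‖ = (-1, 0)/1.0000 = (-1.0000, 0.0000).
r_{12} = q_1·v_2 = -4.0000.
u_2 = v_2 + 4.0000·q_1 = (0.0000, 2.0000).
‖u_2‖ = 2.0000, so q_2 = (0.0000, 1.0000).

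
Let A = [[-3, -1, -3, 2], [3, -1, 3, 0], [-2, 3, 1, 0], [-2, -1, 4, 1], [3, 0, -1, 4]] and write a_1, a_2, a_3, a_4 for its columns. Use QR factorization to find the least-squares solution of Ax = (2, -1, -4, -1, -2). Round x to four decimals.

e_1 = a_1/‖a_1‖ = (-3, 3, -2, -2, 3)/5.9161 = (-0.5071, 0.5071, -0.3381, -0.3381, 0.5071).
r_{12} = e_1·a_2 = -0.6761.
u_2 = a_2 + 0.6761·e_1 = (-1.3429, -0.6571, 2.7714, -1.2286, 0.3429).
‖u_2‖ = 3.3975, so e_2 = (-0.3953, -0.1934, 0.8157, -0.3616, 0.1009).
r_{13} = e_1·a_3 = 0.8452; r_{23} = e_2·a_3 = -0.1261.
u_3 = a_3 − 0.8452·e_1 + 0.1261·e_2 = (-2.6213, 2.5470, 1.3886, 4.2401, -1.4158).
‖u_3‖ = 5.9388, so e_3 = (-0.4414, 0.4289, 0.2338, 0.7140, -0.2384).
r_{14} = e_1·a_4 = 0.6761; r_{24} = e_2·a_4 = -0.7485; r_{34} = e_3·a_4 = -1.1224.
u_4 = a_4 − 0.6761·e_1 + 0.7485·e_2 + 1.1224·e_3 = (1.5516, -0.0062, 1.1016, 1.7593, 3.4651).
‖u_4‖ = 4.3270, so e_4 = (0.3586, -0.0014, 0.2546, 0.4066, 0.8008).
Qᵀb = (-0.8452, -3.7002, -2.4841, -2.3079).
Back-substitute: x_4 = -2.3079/4.3270 = -0.5334.
x_3 = (-2.4841 + 1.1224·(-0.5334))/5.9388 = -0.5191.
x_2 = (-3.7002 + 0.1261·(-0.5191) + 0.7485·(-0.5334))/3.3975 = -1.2259.
x_1 = (-0.8452 + 0.6761·(-1.2259) − 0.8452·(-0.5191) − 0.6761·(-0.5334))/5.9161 = -0.1478.

x = (-0.1478, -1.2259, -0.5191, -0.5334)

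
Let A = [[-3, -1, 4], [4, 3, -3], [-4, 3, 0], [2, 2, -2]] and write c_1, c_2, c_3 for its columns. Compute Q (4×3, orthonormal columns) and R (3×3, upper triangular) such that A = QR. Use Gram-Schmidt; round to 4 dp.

Q = [[-0.4472, -0.1139, 0.8823], [0.5963, 0.5080, 0.4162], [-0.5963, 0.7738, -0.1926], [0.2981, 0.3608, 0.1059]], R = [[6.7082, 1.0435, -4.1740], [0.0000, 4.6809, -2.7013], [0.0000, 0.0000, 2.0690]]

c_1 = (-3, 4, -4, 2); ‖c_1‖ = 6.7082, so q_1 = (-0.4472, 0.5963, -0.5963, 0.2981).
q_1·c_2 = (-0.4472)·(-1) + 0.5963·3 + (-0.5963)·3 + 0.2981·2 = 1.0435.
u_2 = c_2 − 1.0435·q_1 = (-0.5333, 2.3778, 3.6222, 1.6889).
‖u_2‖ = 4.6809, so q_2 = (-0.1139, 0.5080, 0.7738, 0.3608).
q_1·c_3 = (-0.4472)·4 + 0.5963·(-3) + (-0.5963)·0 + 0.2981·(-2) = -4.1740; q_2·c_3 = (-0.1139)·4 + 0.5080·(-3) + 0.7738·0 + 0.3608·(-2) = -2.7013.
u_3 = c_3 + 4.1740·q_1 + 2.7013·q_2 = (1.8256, 0.8611, -0.3986, 0.2191).
‖u_3‖ = 2.0690, so q_3 = (0.8823, 0.4162, -0.1926, 0.1059).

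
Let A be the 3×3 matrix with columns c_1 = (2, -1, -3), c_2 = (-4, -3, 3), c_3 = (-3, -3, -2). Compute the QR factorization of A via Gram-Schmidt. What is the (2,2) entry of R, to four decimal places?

c_1 = (2, -1, -3); ‖c_1‖ = 3.7417, so e_1 = (0.5345, -0.2673, -0.8018).
e_1·c_2 = 0.5345·(-4) + (-0.2673)·(-3) + (-0.8018)·3 = -3.7417.
u_2 = c_2 + 3.7417·e_1 = (-2.0000, -4.0000, 0.0000).
r_{22} = ‖u_2‖ = 4.4721.

r_{22} = 4.4721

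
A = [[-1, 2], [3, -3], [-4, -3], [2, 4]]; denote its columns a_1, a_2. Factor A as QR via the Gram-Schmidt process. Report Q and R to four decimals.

Q = [[-0.1826, 0.3871], [0.5477, -0.6564], [-0.7303, -0.3030], [0.3651, 0.5723]], R = [[5.4772, 1.6432], [0.0000, 5.9414]]

e_1 = a_1/‖a_1‖ = (-1, 3, -4, 2)/5.4772 = (-0.1826, 0.5477, -0.7303, 0.3651).
r_{12} = e_1·a_2 = 1.6432.
u_2 = a_2 − 1.6432·e_1 = (2.3000, -3.9000, -1.8000, 3.4000).
‖u_2‖ = 5.9414, so e_2 = (0.3871, -0.6564, -0.3030, 0.5723).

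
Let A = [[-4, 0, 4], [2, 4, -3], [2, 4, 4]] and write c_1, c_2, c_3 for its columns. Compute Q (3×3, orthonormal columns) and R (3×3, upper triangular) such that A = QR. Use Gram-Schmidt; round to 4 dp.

c_1 = (-4, 2, 2); ‖c_1‖ = 4.8990, so q_1 = (-0.8165, 0.4082, 0.4082).
q_1·c_2 = (-0.8165)·0 + 0.4082·4 + 0.4082·4 = 3.2660.
u_2 = c_2 − 3.2660·q_1 = (2.6667, 2.6667, 2.6667).
‖u_2‖ = 4.6188, so q_2 = (0.5774, 0.5774, 0.5774).
q_1·c_3 = (-0.8165)·4 + 0.4082·(-3) + 0.4082·4 = -2.8577; q_2·c_3 = 0.5774·4 + 0.5774·(-3) + 0.5774·4 = 2.8868.
u_3 = c_3 + 2.8577·q_1 − 2.8868·q_2 = (0.0000, -3.5000, 3.5000).
‖u_3‖ = 4.9497, so q_3 = (0.0000, -0.7071, 0.7071).

Q = [[-0.8165, 0.5774, 0.0000], [0.4082, 0.5774, -0.7071], [0.4082, 0.5774, 0.7071]], R = [[4.8990, 3.2660, -2.8577], [0.0000, 4.6188, 2.8868], [0.0000, 0.0000, 4.9497]]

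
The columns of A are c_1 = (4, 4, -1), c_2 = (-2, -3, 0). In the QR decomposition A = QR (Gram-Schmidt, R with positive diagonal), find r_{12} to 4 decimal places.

r_{12} = -3.4816

e_1 = c_1/‖c_1‖ = (4, 4, -1)/5.7446 = (0.6963, 0.6963, -0.1741).
r_{12} = e_1·c_2 = -3.4816.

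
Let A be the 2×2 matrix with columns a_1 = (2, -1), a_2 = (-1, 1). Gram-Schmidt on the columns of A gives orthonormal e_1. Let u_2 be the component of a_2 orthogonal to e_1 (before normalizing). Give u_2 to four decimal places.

a_1 = (2, -1); ‖a_1‖ = 2.2361, so e_1 = (0.8944, -0.4472).
e_1·a_2 = 0.8944·(-1) + (-0.4472)·1 = -1.3416.
u_2 = a_2 + 1.3416·e_1 = (0.2000, 0.4000).

u_2 = (0.2000, 0.4000)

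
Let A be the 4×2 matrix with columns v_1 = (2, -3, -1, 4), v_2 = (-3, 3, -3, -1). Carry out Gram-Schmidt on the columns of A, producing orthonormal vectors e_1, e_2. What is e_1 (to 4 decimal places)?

v_1 = (2, -3, -1, 4); ‖v_1‖ = 5.4772, so e_1 = (0.3651, -0.5477, -0.1826, 0.7303).

e_1 = (0.3651, -0.5477, -0.1826, 0.7303)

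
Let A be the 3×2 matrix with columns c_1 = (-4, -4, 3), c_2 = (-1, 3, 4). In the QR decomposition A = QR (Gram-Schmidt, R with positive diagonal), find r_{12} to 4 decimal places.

r_{12} = 0.6247

c_1 = (-4, -4, 3); ‖c_1‖ = 6.4031, so q_1 = (-0.6247, -0.6247, 0.4685).
r_{12} = q_1·c_2 = 0.6247.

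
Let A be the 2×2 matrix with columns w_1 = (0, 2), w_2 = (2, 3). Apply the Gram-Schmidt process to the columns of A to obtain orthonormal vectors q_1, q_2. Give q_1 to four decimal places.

q_1 = (0.0000, 1.0000)

q_1 = w_1/‖w_1‖ = (0, 2)/2.0000 = (0.0000, 1.0000).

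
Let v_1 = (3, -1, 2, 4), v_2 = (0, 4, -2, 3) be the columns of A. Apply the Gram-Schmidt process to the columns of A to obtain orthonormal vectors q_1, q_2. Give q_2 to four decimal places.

q_2 = (-0.0750, 0.7747, -0.4248, 0.4623)

q_1 = v_1/‖v_1‖ = (3, -1, 2, 4)/5.4772 = (0.5477, -0.1826, 0.3651, 0.7303).
r_{12} = q_1·v_2 = 0.7303.
u_2 = v_2 − 0.7303·q_1 = (-0.4000, 4.1333, -2.2667, 2.4667).
‖u_2‖ = 5.3354, so q_2 = (-0.0750, 0.7747, -0.4248, 0.4623).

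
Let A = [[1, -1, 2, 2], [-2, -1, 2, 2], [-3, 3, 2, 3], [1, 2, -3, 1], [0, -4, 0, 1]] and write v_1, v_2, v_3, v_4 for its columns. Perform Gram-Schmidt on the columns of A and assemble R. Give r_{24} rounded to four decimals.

v_1 = (1, -2, -3, 1, 0); ‖v_1‖ = 3.8730, so e_1 = (0.2582, -0.5164, -0.7746, 0.2582, 0.0000).
e_1·v_2 = 0.2582·(-1) + (-0.5164)·(-1) + (-0.7746)·3 + 0.2582·2 + 0.0000·(-4) = -1.5492.
u_2 = v_2 + 1.5492·e_1 = (-0.6000, -1.8000, 1.8000, 2.4000, -4.0000).
‖u_2‖ = 5.3479, so e_2 = (-0.1122, -0.3366, 0.3366, 0.4488, -0.7480).
r_{24} = e_2·v_4 = -0.1870.

r_{24} = -0.1870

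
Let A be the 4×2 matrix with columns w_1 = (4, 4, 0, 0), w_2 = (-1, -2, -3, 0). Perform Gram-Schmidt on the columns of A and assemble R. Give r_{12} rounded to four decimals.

e_1 = w_1/‖w_1‖ = (4, 4, 0, 0)/5.6569 = (0.7071, 0.7071, 0.0000, 0.0000).
r_{12} = e_1·w_2 = -2.1213.

r_{12} = -2.1213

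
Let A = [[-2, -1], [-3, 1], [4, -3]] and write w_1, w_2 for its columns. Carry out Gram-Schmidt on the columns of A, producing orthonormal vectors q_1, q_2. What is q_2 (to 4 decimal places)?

w_1 = (-2, -3, 4); ‖w_1‖ = 5.3852, so q_1 = (-0.3714, -0.5571, 0.7428).
q_1·w_2 = (-0.3714)·(-1) + (-0.5571)·1 + 0.7428·(-3) = -2.4140.
u_2 = w_2 + 2.4140·q_1 = (-1.8966, -0.3448, -1.2069).
‖u_2‖ = 2.2743, so q_2 = (-0.8339, -0.1516, -0.5307).

q_2 = (-0.8339, -0.1516, -0.5307)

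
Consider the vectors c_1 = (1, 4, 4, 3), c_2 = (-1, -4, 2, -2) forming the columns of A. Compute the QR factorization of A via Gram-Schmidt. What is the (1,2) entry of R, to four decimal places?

c_1 = (1, 4, 4, 3); ‖c_1‖ = 6.4807, so e_1 = (0.1543, 0.6172, 0.6172, 0.4629).
r_{12} = e_1·c_2 = -2.3146.

r_{12} = -2.3146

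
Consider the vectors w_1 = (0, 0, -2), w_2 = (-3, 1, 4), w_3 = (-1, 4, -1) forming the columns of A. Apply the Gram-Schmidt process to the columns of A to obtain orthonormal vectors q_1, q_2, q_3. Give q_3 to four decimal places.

q_1 = w_1/‖w_1‖ = (0, 0, -2)/2.0000 = (0.0000, 0.0000, -1.0000).
r_{12} = q_1·w_2 = -4.0000.
u_2 = w_2 + 4.0000·q_1 = (-3.0000, 1.0000, 0.0000).
‖u_2‖ = 3.1623, so q_2 = (-0.9487, 0.3162, 0.0000).
r_{13} = q_1·w_3 = 1.0000; r_{23} = q_2·w_3 = 2.2136.
u_3 = w_3 − 1.0000·q_1 − 2.2136·q_2 = (1.1000, 3.3000, 0.0000).
‖u_3‖ = 3.4785, so q_3 = (0.3162, 0.9487, 0.0000).

q_3 = (0.3162, 0.9487, 0.0000)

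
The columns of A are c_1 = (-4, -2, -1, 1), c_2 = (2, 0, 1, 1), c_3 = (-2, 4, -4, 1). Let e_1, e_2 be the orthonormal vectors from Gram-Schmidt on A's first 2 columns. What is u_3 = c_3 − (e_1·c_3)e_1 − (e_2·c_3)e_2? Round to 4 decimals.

c_1 = (-4, -2, -1, 1); ‖c_1‖ = 4.6904, so e_1 = (-0.8528, -0.4264, -0.2132, 0.2132).
e_1·c_2 = (-0.8528)·2 + (-0.4264)·0 + (-0.2132)·1 + 0.2132·1 = -1.7056.
u_2 = c_2 + 1.7056·e_1 = (0.5455, -0.7273, 0.6364, 1.3636).
‖u_2‖ = 1.7581, so e_2 = (0.3103, -0.4137, 0.3620, 0.7756).
e_1·c_3 = (-0.8528)·(-2) + (-0.4264)·4 + (-0.2132)·(-4) + 0.2132·1 = 1.0660; e_2·c_3 = 0.3103·(-2) + (-0.4137)·4 + 0.3620·(-4) + 0.7756·1 = -2.9474.
u_3 = c_3 − 1.0660·e_1 + 2.9474·e_2 = (-0.1765, 3.2353, -2.7059, 3.0588).

u_3 = (-0.1765, 3.2353, -2.7059, 3.0588)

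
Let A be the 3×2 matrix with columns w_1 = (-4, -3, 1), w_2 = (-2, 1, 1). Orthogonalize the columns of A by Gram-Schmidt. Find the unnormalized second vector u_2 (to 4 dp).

u_2 = (-1.0769, 1.6923, 0.7692)

w_1 = (-4, -3, 1); ‖w_1‖ = 5.0990, so q_1 = (-0.7845, -0.5883, 0.1961).
q_1·w_2 = (-0.7845)·(-2) + (-0.5883)·1 + 0.1961·1 = 1.1767.
u_2 = w_2 − 1.1767·q_1 = (-1.0769, 1.6923, 0.7692).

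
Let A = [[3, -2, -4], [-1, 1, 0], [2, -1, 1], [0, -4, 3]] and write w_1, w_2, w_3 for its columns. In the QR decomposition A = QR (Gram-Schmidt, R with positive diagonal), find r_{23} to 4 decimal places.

r_{23} = -2.8382

w_1 = (3, -1, 2, 0); ‖w_1‖ = 3.7417, so e_1 = (0.8018, -0.2673, 0.5345, 0.0000).
e_1·w_2 = 0.8018·(-2) + (-0.2673)·1 + 0.5345·(-1) + 0.0000·(-4) = -2.4054.
u_2 = w_2 + 2.4054·e_1 = (-0.0714, 0.3571, 0.2857, -4.0000).
‖u_2‖ = 4.0267, so e_2 = (-0.0177, 0.0887, 0.0710, -0.9934).
r_{23} = e_2·w_3 = -2.8382.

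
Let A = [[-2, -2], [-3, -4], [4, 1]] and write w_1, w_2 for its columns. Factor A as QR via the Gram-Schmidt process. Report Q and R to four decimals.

q_1 = w_1/‖w_1‖ = (-2, -3, 4)/5.3852 = (-0.3714, -0.5571, 0.7428).
r_{12} = q_1·w_2 = 3.7139.
u_2 = w_2 − 3.7139·q_1 = (-0.6207, -1.9310, -1.7586).
‖u_2‖ = 2.6846, so q_2 = (-0.2312, -0.7193, -0.6551).

Q = [[-0.3714, -0.2312], [-0.5571, -0.7193], [0.7428, -0.6551]], R = [[5.3852, 3.7139], [0.0000, 2.6846]]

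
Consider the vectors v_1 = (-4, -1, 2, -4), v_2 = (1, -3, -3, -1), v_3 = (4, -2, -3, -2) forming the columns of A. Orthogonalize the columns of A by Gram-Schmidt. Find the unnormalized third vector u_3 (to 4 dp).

u_3 = (2.0178, 0.7989, 0.5253, -1.9549)

v_1 = (-4, -1, 2, -4); ‖v_1‖ = 6.0828, so q_1 = (-0.6576, -0.1644, 0.3288, -0.6576).
q_1·v_2 = (-0.6576)·1 + (-0.1644)·(-3) + 0.3288·(-3) + (-0.6576)·(-1) = -0.4932.
u_2 = v_2 + 0.4932·q_1 = (0.6757, -3.0811, -2.8378, -1.3243).
‖u_2‖ = 4.4449, so q_2 = (0.1520, -0.6932, -0.6385, -0.2979).
q_1·v_3 = (-0.6576)·4 + (-0.1644)·(-2) + 0.3288·(-3) + (-0.6576)·(-2) = -1.9728; q_2·v_3 = 0.1520·4 + (-0.6932)·(-2) + (-0.6385)·(-3) + (-0.2979)·(-2) = 4.5057.
u_3 = v_3 + 1.9728·q_1 − 4.5057·q_2 = (2.0178, 0.7989, 0.5253, -1.9549).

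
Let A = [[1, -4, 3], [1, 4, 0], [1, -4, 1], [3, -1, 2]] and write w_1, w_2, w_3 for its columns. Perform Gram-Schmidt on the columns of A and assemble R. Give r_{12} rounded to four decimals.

q_1 = w_1/‖w_1‖ = (1, 1, 1, 3)/3.4641 = (0.2887, 0.2887, 0.2887, 0.8660).
r_{12} = q_1·w_2 = -2.0207.

r_{12} = -2.0207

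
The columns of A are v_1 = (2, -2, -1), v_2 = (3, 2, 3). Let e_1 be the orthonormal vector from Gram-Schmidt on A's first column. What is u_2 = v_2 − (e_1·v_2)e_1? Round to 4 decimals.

u_2 = (3.2222, 1.7778, 2.8889)

v_1 = (2, -2, -1); ‖v_1‖ = 3.0000, so e_1 = (0.6667, -0.6667, -0.3333).
e_1·v_2 = 0.6667·3 + (-0.6667)·2 + (-0.3333)·3 = -0.3333.
u_2 = v_2 + 0.3333·e_1 = (3.2222, 1.7778, 2.8889).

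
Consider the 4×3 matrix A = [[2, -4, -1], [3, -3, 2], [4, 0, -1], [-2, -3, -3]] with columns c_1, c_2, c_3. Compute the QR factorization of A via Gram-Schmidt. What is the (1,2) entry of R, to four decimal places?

r_{12} = -1.9149

c_1 = (2, 3, 4, -2); ‖c_1‖ = 5.7446, so e_1 = (0.3482, 0.5222, 0.6963, -0.3482).
r_{12} = e_1·c_2 = -1.9149.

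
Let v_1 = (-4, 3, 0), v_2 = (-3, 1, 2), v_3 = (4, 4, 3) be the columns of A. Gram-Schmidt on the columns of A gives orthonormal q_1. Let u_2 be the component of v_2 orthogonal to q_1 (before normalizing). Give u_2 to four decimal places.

v_1 = (-4, 3, 0); ‖v_1‖ = 5.0000, so q_1 = (-0.8000, 0.6000, 0.0000).
q_1·v_2 = (-0.8000)·(-3) + 0.6000·1 + 0.0000·2 = 3.0000.
u_2 = v_2 − 3.0000·q_1 = (-0.6000, -0.8000, 2.0000).

u_2 = (-0.6000, -0.8000, 2.0000)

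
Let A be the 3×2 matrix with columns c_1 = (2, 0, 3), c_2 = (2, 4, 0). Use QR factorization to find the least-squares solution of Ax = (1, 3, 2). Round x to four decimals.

c_1 = (2, 0, 3); ‖c_1‖ = 3.6056, so e_1 = (0.5547, 0.0000, 0.8321).
e_1·c_2 = 0.5547·2 + 0.0000·4 + 0.8321·0 = 1.1094.
u_2 = c_2 − 1.1094·e_1 = (1.3846, 4.0000, -0.9231).
‖u_2‖ = 4.3323, so e_2 = (0.3196, 0.9233, -0.2131).
Qᵀb = (2.2188, 2.6633).
Back-substitute: x_2 = 2.6633/4.3323 = 0.6148.
x_1 = (2.2188 − 1.1094·0.6148)/3.6056 = 0.4262.

x = (0.4262, 0.6148)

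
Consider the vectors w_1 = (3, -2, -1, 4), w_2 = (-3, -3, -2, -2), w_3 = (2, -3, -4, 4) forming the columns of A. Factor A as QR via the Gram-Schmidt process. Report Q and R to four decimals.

Q = [[0.5477, -0.4351, -0.0320], [-0.3651, -0.7458, 0.5365], [-0.1826, -0.4765, -0.8392], [0.7303, -0.1657, 0.0824]], R = [[5.4772, -1.6432, 5.8424], [0.0000, 4.8270, 2.6103], [0.0000, 0.0000, 2.0132]]

q_1 = w_1/‖w_1‖ = (3, -2, -1, 4)/5.4772 = (0.5477, -0.3651, -0.1826, 0.7303).
r_{12} = q_1·w_2 = -1.6432.
u_2 = w_2 + 1.6432·q_1 = (-2.1000, -3.6000, -2.3000, -0.8000).
‖u_2‖ = 4.8270, so q_2 = (-0.4351, -0.7458, -0.4765, -0.1657).
r_{13} = q_1·w_3 = 5.8424; r_{23} = q_2·w_3 = 2.6103.
u_3 = w_3 − 5.8424·q_1 − 2.6103·q_2 = (-0.0644, 1.0801, -1.6896, 0.1660).
‖u_3‖ = 2.0132, so q_3 = (-0.0320, 0.5365, -0.8392, 0.0824).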